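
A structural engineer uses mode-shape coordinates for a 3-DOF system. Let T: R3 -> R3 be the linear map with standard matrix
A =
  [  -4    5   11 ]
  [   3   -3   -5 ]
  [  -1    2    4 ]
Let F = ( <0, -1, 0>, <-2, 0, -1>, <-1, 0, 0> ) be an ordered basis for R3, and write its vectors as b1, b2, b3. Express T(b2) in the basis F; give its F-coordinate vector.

Compute T(b2) = A b2 = <-3, -1, -2> in standard coordinates.
Then write this in F-coordinates: solve for y in y_1 b1 + ... + y_3 b3 = <-3, -1, -2>.
This gives y = <1, 2, -1>, which is column 2 of [T]_F.

<1, 2, -1>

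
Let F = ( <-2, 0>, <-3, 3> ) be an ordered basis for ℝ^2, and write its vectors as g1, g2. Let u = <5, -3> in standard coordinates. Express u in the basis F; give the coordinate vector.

[u]_F is the unique c with M c = u, where M has columns g1, g2.
System: -2c_1 - 3c_2 = 5, 0c_1 + 3c_2 = -3; solving gives c_1 = -1, c_2 = -1.
Check: -g1 - g2 = <5, -3>.

<-1, -1>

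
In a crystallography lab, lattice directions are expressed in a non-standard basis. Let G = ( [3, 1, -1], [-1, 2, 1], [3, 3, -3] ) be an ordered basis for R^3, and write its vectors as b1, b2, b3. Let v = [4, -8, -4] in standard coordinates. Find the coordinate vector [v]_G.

[0, -4, 0]

We seek scalars with c_1 b1 + ... + c_3 b3 = v; equivalently solve M c = v where the columns of M are b1, ..., b3.
Gaussian elimination on [M | v] yields c = (0, -4, 0).
Check: 0·b1 - 4b2 + 0·b3 = [4, -8, -4].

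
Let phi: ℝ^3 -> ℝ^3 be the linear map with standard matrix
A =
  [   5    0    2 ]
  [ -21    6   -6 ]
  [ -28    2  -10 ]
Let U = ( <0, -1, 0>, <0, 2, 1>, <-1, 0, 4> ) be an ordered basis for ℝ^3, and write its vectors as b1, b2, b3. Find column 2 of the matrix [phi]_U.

<-2, 2, -2>

Column 2 of [phi]_U is the U-coordinate vector of phi(b2).
In standard coordinates phi(b2) = A b2 = <2, 6, -6>.
Converting to U: <2, 6, -6> = -2b1 + 2b2 - 2b3, so the coordinate vector is <-2, 2, -2>.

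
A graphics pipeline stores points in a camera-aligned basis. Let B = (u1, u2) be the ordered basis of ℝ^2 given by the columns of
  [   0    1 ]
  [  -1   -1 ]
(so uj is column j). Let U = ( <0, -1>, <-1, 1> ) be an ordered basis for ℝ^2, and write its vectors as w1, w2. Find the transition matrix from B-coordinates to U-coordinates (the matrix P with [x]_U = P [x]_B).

Column j of P is [uj]_U, since P maps B-coordinates to U-coordinates.
Expressing u1 in U: u1 = w1 + 0·w2, so column 1 of P is <1, 0>.
Doing the same for each uj gives P = [[1, 0], [0, -1]].

[[1, 0], [0, -1]]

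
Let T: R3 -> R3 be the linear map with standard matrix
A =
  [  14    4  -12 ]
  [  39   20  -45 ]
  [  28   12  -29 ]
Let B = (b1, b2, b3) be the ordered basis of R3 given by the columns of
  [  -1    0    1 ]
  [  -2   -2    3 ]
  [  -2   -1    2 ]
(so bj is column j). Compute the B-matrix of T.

[[1, -1, -1], [-2, 3, -2], [3, 3, 1]]

The j-th column of [T]_B is [T(bj)]_B.
T(b1) = A b1 = <2, 11, 6> = b1 - 2b2 + 3b3, so column 1 is <1, -2, 3>.
Repeating for b2, b3 and assembling the columns gives [[1, -1, -1], [-2, 3, -2], [3, 3, 1]].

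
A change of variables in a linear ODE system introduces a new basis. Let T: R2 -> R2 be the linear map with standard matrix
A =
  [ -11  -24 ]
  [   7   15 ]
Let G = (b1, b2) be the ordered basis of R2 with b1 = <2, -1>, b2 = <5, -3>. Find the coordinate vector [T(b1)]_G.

<1, 0>

Column 1 of [T]_G is the G-coordinate vector of T(b1).
In standard coordinates T(b1) = A b1 = <2, -1>.
Converting to G: <2, -1> = b1 + 0·b2, so the coordinate vector is <1, 0>.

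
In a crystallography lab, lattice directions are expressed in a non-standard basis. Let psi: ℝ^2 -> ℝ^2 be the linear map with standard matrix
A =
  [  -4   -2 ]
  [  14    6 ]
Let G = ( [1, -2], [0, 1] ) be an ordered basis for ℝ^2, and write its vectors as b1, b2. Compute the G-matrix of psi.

With P the matrix whose columns are b1, b2, [psi]_G = P^(-1) A P.
Column by column: psi(b1) = A b1 = [0, 2]; its G-coordinates [0, 2] give column 1.
Continuing for each basis vector yields [psi]_G = [[0, -2], [2, 2]].

[[0, -2], [2, 2]]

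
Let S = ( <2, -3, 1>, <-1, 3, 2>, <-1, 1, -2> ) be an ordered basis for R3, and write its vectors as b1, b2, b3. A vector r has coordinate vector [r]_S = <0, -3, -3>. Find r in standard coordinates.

<6, -12, 0>

r = M [r]_S, where M has columns b1, ..., b3.
Carrying out the matrix-vector product, r = <6, -12, 0>.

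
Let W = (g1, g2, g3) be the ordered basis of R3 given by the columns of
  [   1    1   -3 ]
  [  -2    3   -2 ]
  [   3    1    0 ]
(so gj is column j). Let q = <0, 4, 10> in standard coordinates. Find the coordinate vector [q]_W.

We seek scalars with c_1 g1 + ... + c_3 g3 = q; equivalently solve M c = q where the columns of M are g1, ..., g3.
Gaussian elimination on [M | q] yields c = (2, 4, 2).
Check: 2g1 + 4g2 + 2g3 = <0, 4, 10>.

<2, 4, 2>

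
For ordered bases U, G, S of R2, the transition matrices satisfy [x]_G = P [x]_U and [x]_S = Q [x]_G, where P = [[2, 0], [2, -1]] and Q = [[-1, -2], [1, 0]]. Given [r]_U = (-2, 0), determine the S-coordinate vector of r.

Composing the changes, [r]_S = Q P [r]_U.
Q P = [[-6, 2], [2, 0]]; applying this to (-2, 0) gives (12, -4).

(12, -4)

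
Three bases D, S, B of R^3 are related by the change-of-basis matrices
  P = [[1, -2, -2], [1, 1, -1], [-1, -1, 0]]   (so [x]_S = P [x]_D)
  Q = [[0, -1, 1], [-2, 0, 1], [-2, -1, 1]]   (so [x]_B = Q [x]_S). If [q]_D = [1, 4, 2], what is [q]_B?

[-8, 17, 14]

Apply P to get S-coordinates [-11, 3, -5], then Q to get B-coordinates.
The result is [q]_B = [-8, 17, 14].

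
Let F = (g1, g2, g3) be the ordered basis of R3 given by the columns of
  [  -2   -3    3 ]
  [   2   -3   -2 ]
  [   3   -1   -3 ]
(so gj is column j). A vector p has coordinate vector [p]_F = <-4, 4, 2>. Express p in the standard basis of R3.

By definition p = -4g1 + 4g2 + 2g3.
Summing componentwise gives <2, -24, -22>.

<2, -24, -22>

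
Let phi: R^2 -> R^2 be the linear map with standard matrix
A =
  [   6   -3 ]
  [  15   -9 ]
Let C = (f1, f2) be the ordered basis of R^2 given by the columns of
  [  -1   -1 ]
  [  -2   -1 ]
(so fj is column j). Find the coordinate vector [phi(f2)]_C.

<3, 0>

Column 2 of [phi]_C is the C-coordinate vector of phi(f2).
In standard coordinates phi(f2) = A f2 = <-3, -6>.
Converting to C: <-3, -6> = 3f1 + 0·f2, so the coordinate vector is <3, 0>.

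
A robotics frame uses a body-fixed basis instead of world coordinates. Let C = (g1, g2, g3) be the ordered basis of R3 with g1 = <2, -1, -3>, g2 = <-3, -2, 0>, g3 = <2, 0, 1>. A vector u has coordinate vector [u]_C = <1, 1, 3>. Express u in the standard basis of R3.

The coordinates say u = g1 + g2 + 3g3; adding the scaled basis vectors gives <5, -3, 0>.

<5, -3, 0>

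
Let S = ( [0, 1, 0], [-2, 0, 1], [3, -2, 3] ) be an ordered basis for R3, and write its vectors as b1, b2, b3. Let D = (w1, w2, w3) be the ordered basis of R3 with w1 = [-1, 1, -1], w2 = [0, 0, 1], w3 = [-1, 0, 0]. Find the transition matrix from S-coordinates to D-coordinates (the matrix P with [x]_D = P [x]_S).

Column j of P is [bj]_D, since P maps S-coordinates to D-coordinates.
Expressing b1 in D: b1 = w1 + w2 - w3, so column 1 of P is [1, 1, -1].
Doing the same for each bj gives P = [[1, 0, -2], [1, 1, 1], [-1, 2, -1]].

[[1, 0, -2], [1, 1, 1], [-1, 2, -1]]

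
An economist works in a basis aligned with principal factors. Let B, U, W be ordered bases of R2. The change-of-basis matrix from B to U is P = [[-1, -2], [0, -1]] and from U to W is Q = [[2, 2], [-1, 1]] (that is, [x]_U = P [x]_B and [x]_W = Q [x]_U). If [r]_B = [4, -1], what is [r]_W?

[-2, 3]

Composing the changes, [r]_W = Q P [r]_B.
Q P = [[-2, -6], [1, 1]]; applying this to [4, -1] gives [-2, 3].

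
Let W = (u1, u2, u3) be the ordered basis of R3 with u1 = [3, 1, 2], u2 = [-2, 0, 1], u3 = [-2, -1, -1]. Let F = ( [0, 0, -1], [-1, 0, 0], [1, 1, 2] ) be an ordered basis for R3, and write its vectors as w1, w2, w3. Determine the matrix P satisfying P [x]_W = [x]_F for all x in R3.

[[0, -1, -1], [-2, 2, 1], [1, 0, -1]]

Take x = uj: its W-coordinates are the j-th standard unit vector, so P e_j — column j of P — equals [uj]_F.
u1 = 0·w1 - 2w2 + w3, giving column 1 = [0, -2, 1]; repeating for each j gives P = [[0, -1, -1], [-2, 2, 1], [1, 0, -1]].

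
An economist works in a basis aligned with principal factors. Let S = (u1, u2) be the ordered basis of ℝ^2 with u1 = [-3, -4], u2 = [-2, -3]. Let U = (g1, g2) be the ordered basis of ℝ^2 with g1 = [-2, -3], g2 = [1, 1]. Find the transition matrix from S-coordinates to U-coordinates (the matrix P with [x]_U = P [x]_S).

Column j of P is [uj]_U, since P maps S-coordinates to U-coordinates.
Expressing u1 in U: u1 = g1 - g2, so column 1 of P is [1, -1].
Doing the same for each uj gives P = [[1, 1], [-1, 0]].

[[1, 1], [-1, 0]]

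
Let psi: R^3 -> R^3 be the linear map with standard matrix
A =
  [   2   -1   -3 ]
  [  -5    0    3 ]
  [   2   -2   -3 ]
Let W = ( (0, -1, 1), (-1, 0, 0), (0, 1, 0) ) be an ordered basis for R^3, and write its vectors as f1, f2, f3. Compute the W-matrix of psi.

The j-th column of [psi]_W is [psi(fj)]_W.
psi(f1) = A f1 = (-2, 3, -1) = -f1 + 2f2 + 2f3, so column 1 is (-1, 2, 2).
Repeating for f2, f3 and assembling the columns gives [[-1, -2, -2], [2, 2, 1], [2, 3, -2]].

[[-1, -2, -2], [2, 2, 1], [2, 3, -2]]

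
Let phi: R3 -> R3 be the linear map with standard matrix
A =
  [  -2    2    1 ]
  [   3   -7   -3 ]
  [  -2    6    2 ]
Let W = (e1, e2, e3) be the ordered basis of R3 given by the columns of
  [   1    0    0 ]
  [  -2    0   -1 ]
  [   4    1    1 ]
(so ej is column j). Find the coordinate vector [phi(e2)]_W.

(1, -3, 1)

Compute phi(e2) = A e2 = (1, -3, 2) in standard coordinates.
Then write this in W-coordinates: solve for y in y_1 e1 + ... + y_3 e3 = (1, -3, 2).
This gives y = (1, -3, 1), which is column 2 of [phi]_W.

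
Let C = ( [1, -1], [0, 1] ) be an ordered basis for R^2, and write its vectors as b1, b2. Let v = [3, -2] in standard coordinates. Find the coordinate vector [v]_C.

Write v = c_1 b1 + c_2 b2 and solve for the c_i.
System: c_1 + 0c_2 = 3, -c_1 + c_2 = -2; solving gives c_1 = 3, c_2 = 1.
Check: 3b1 + b2 = [3, -2].

[3, 1]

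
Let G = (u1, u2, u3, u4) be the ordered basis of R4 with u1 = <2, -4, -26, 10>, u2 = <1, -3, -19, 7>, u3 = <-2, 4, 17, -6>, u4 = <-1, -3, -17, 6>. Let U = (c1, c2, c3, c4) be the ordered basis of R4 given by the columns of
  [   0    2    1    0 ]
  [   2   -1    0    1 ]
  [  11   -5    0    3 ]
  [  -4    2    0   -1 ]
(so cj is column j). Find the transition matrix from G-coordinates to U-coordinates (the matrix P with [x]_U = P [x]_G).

Take x = uj: its G-coordinates are the j-th standard unit vector, so P e_j — column j of P — equals [uj]_U.
u1 = -2c1 + 2c2 - 2c3 + 2c4, giving column 1 = <-2, 2, -2, 2>; repeating for each j gives P = [[-2, -2, 1, -2], [2, 0, 0, -1], [-2, 1, -2, 1], [2, 1, 2, 0]].

[[-2, -2, 1, -2], [2, 0, 0, -1], [-2, 1, -2, 1], [2, 1, 2, 0]]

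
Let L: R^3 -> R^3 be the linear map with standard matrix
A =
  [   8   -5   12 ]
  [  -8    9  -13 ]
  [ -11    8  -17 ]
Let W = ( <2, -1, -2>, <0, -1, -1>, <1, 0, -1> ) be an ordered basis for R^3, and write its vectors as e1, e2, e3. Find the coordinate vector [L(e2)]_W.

<-2, -2, -3>

Compute L(e2) = A e2 = <-7, 4, 9> in standard coordinates.
Then write this in W-coordinates: solve for y in y_1 e1 + ... + y_3 e3 = <-7, 4, 9>.
This gives y = <-2, -2, -3>, which is column 2 of [L]_W.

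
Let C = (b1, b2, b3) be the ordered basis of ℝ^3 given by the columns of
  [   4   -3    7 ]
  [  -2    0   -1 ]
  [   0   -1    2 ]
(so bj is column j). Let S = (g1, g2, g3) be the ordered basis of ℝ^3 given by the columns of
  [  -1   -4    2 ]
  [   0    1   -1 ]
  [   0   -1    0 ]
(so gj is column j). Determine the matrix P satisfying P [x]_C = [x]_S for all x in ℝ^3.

[[0, 1, -1], [0, 1, -2], [2, 1, -1]]

Let M have columns bj and N have columns gj. Then for every x, N [x]_S = x = M [x]_C, so P = N^(-1) M.
Since det N = 1, N^(-1) has integer entries; multiplying gives P = [[0, 1, -1], [0, 1, -2], [2, 1, -1]].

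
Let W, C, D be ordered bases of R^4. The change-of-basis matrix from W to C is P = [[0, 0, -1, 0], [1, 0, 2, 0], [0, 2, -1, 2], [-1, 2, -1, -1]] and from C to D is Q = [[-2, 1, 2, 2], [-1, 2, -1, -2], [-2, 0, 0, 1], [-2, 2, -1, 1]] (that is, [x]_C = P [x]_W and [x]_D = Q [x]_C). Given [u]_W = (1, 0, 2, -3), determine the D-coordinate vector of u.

(-7, 20, 4, 22)

Apply P to get C-coordinates (-2, 5, -8, 0), then Q to get D-coordinates.
The result is [u]_D = (-7, 20, 4, 22).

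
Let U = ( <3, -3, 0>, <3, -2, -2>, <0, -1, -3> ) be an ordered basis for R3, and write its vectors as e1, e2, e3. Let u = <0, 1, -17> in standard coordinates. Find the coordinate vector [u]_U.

We seek scalars with c_1 e1 + ... + c_3 e3 = u; equivalently solve M c = u where the columns of M are e1, ..., e3.
Gaussian elimination on [M | u] yields c = (-4, 4, 3).
Check: -4e1 + 4e2 + 3e3 = <0, 1, -17>.

<-4, 4, 3>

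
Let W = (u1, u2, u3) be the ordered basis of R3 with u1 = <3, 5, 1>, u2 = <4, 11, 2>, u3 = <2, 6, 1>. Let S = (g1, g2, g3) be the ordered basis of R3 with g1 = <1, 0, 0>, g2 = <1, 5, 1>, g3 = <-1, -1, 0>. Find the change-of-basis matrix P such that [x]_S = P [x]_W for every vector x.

[[2, 1, 0], [1, 2, 1], [0, -1, -1]]

Take x = uj: its W-coordinates are the j-th standard unit vector, so P e_j — column j of P — equals [uj]_S.
u1 = 2g1 + g2 + 0·g3, giving column 1 = <2, 1, 0>; repeating for each j gives P = [[2, 1, 0], [1, 2, 1], [0, -1, -1]].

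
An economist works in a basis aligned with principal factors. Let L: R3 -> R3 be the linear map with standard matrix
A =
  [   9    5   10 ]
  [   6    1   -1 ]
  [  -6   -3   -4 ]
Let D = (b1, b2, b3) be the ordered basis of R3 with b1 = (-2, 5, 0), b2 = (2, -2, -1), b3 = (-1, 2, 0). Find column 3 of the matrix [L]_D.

Column 3 of [L]_D is the D-coordinate vector of L(b3).
In standard coordinates L(b3) = A b3 = (1, -4, 0).
Converting to D: (1, -4, 0) = -2b1 + 0·b2 + 3b3, so the coordinate vector is (-2, 0, 3).

(-2, 0, 3)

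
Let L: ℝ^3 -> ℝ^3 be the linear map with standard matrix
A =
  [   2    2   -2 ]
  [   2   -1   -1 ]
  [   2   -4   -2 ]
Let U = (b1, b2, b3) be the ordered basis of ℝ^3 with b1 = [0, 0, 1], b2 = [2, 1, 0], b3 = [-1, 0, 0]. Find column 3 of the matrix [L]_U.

[-2, -2, -2]

Compute L(b3) = A b3 = [-2, -2, -2] in standard coordinates.
Then write this in U-coordinates: solve for y in y_1 b1 + ... + y_3 b3 = [-2, -2, -2].
This gives y = [-2, -2, -2], which is column 3 of [L]_U.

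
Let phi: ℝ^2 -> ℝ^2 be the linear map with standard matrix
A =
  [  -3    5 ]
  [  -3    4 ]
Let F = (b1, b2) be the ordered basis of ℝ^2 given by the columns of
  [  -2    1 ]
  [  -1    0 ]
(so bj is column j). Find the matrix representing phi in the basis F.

[[-2, 3], [-3, 3]]

The j-th column of [phi]_F is [phi(bj)]_F.
phi(b1) = A b1 = [1, 2] = -2b1 - 3b2, so column 1 is [-2, -3].
Repeating for b2 and assembling the columns gives [[-2, 3], [-3, 3]].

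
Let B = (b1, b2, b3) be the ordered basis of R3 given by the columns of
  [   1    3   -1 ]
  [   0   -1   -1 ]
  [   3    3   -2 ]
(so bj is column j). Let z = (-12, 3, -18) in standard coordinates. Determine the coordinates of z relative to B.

(-3, -3, 0)

[z]_B is the unique c with M c = z, where M has columns b1, ..., b3.
Gaussian elimination on [M | z] yields c = (-3, -3, 0).
Check: -3b1 - 3b2 + 0·b3 = (-12, 3, -18).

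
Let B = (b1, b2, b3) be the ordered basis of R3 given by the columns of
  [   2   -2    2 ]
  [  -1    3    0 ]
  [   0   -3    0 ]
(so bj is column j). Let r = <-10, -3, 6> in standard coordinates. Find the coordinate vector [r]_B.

<-3, -2, -4>

[r]_B is the unique c with M c = r, where M has columns b1, ..., b3.
Gaussian elimination on [M | r] yields c = (-3, -2, -4).
Check: -3b1 - 2b2 - 4b3 = <-10, -3, 6>.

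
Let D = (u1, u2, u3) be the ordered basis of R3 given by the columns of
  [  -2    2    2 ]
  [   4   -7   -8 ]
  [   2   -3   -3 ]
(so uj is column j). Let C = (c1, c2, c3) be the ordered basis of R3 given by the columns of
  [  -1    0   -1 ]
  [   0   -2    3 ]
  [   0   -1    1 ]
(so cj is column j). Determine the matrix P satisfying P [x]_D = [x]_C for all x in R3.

[[2, -1, 0], [-2, 2, 1], [0, -1, -2]]

Let M have columns uj and N have columns cj. Then for every x, N [x]_C = x = M [x]_D, so P = N^(-1) M.
Since det N = -1, N^(-1) has integer entries; multiplying gives P = [[2, -1, 0], [-2, 2, 1], [0, -1, -2]].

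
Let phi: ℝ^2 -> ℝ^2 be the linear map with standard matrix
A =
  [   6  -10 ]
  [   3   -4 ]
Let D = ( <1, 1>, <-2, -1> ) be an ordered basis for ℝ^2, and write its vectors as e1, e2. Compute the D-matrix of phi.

With P the matrix whose columns are e1, e2, [phi]_D = P^(-1) A P.
Column by column: phi(e1) = A e1 = <-4, -1>; its D-coordinates <2, 3> give column 1.
Continuing for each basis vector yields [phi]_D = [[2, -2], [3, 0]].

[[2, -2], [3, 0]]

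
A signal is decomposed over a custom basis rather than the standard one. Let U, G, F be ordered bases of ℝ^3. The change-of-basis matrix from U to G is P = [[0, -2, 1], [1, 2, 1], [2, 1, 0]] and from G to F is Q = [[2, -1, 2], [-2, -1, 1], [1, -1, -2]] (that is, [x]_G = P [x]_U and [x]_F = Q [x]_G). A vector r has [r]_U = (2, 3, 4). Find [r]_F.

Composing the changes, [r]_F = Q P [r]_U.
Q P = [[3, -4, 1], [1, 3, -3], [-5, -6, 0]]; applying this to (2, 3, 4) gives (-2, -1, -28).

(-2, -1, -28)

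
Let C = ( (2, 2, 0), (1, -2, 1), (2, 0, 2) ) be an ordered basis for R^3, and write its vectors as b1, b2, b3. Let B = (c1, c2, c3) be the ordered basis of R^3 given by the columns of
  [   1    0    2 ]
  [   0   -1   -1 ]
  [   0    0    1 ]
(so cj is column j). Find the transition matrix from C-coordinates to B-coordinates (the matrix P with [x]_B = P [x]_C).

Let M have columns bj and N have columns cj. Then for every x, N [x]_B = x = M [x]_C, so P = N^(-1) M.
Since det N = -1, N^(-1) has integer entries; multiplying gives P = [[2, -1, -2], [-2, 1, -2], [0, 1, 2]].

[[2, -1, -2], [-2, 1, -2], [0, 1, 2]]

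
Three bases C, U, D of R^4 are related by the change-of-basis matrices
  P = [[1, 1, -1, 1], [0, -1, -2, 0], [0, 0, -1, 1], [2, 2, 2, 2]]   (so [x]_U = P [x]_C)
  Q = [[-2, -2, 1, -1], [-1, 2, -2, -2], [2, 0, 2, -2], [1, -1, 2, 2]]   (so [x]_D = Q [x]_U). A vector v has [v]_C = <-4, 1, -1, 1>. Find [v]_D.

Apply P to get U-coordinates <-1, 1, 2, -6>, then Q to get D-coordinates.
The result is [v]_D = <8, 11, 14, -10>.

<8, 11, 14, -10>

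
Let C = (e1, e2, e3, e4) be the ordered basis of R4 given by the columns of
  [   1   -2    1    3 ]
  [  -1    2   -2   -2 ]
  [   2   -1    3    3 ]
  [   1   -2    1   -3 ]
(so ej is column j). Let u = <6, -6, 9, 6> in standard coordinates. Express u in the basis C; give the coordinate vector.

Write u = c_1 e1 + ... + c_4 e4 and solve for the c_i.
Solving this 4x4 system gives c = (4, -1, 0, 0).
Check: 4e1 - e2 + 0·e3 + 0·e4 = <6, -6, 9, 6>.

<4, -1, 0, 0>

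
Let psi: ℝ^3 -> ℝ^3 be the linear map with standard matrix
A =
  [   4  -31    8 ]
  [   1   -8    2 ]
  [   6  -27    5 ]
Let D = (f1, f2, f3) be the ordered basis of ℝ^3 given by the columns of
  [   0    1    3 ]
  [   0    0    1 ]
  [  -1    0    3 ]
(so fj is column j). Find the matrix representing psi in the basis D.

The j-th column of [psi]_D is [psi(fj)]_D.
psi(f1) = A f1 = [-8, -2, -5] = -f1 - 2f2 - 2f3, so column 1 is [-1, -2, -2].
Repeating for f2, f3 and assembling the columns gives [[-1, -3, -3], [-2, 1, 2], [-2, 1, 1]].

[[-1, -3, -3], [-2, 1, 2], [-2, 1, 1]]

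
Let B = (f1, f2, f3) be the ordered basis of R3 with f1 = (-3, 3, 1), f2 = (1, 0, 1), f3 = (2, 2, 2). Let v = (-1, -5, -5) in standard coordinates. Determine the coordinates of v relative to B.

(-1, -2, -1)

[v]_B is the unique c with M c = v, where M has columns f1, ..., f3.
Gaussian elimination on [M | v] yields c = (-1, -2, -1).
Check: -f1 - 2f2 - f3 = (-1, -5, -5).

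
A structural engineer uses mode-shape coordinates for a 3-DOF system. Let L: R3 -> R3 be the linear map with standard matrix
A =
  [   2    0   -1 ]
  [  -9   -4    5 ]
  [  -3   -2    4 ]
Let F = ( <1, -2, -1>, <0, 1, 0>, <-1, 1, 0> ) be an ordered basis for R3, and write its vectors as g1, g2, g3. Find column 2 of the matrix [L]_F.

<2, -2, 2>

Column 2 of [L]_F is the F-coordinate vector of L(g2).
In standard coordinates L(g2) = A g2 = <0, -4, -2>.
Converting to F: <0, -4, -2> = 2g1 - 2g2 + 2g3, so the coordinate vector is <2, -2, 2>.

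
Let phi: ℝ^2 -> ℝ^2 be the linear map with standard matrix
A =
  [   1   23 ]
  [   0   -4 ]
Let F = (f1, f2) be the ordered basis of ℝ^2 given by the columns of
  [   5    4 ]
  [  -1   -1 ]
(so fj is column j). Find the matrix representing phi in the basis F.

[[-2, -3], [-2, -1]]

Let P have columns f1, f2. Then [phi]_F = P^(-1) A P.
Here det P = -1, so P^(-1) is integer; computing A P first and then P^(-1)(A P) gives [[-2, -3], [-2, -1]].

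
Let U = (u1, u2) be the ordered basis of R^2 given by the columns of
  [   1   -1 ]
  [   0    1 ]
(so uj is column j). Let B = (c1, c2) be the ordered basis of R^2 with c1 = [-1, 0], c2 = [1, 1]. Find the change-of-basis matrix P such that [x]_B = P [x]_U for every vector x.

Let M have columns uj and N have columns cj. Then for every x, N [x]_B = x = M [x]_U, so P = N^(-1) M.
Since det N = -1, N^(-1) has integer entries; multiplying gives P = [[-1, 2], [0, 1]].

[[-1, 2], [0, 1]]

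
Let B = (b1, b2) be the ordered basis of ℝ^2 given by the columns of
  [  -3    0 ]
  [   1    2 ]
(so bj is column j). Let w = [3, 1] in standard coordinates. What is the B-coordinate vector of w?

[-1, 1]

Write w = c_1 b1 + c_2 b2 and solve for the c_i.
System: -3c_1 + 0c_2 = 3, c_1 + 2c_2 = 1; solving gives c_1 = -1, c_2 = 1.
Check: -b1 + b2 = [3, 1].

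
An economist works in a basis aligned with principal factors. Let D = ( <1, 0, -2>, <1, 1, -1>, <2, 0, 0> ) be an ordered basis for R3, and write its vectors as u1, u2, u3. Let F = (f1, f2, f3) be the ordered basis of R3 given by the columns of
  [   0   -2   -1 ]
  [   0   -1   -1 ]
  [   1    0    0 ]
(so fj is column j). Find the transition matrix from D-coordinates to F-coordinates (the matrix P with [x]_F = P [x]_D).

[[-2, -1, 0], [-1, 0, -2], [1, -1, 2]]

Take x = uj: its D-coordinates are the j-th standard unit vector, so P e_j — column j of P — equals [uj]_F.
u1 = -2f1 - f2 + f3, giving column 1 = <-2, -1, 1>; repeating for each j gives P = [[-2, -1, 0], [-1, 0, -2], [1, -1, 2]].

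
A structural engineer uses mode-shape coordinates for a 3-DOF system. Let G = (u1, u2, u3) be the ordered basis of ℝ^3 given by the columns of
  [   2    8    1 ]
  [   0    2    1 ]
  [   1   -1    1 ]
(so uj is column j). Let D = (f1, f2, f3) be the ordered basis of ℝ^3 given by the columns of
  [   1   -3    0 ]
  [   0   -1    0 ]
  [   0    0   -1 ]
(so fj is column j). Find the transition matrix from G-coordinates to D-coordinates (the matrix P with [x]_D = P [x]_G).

[[2, 2, -2], [0, -2, -1], [-1, 1, -1]]

Take x = uj: its G-coordinates are the j-th standard unit vector, so P e_j — column j of P — equals [uj]_D.
u1 = 2f1 + 0·f2 - f3, giving column 1 = [2, 0, -1]; repeating for each j gives P = [[2, 2, -2], [0, -2, -1], [-1, 1, -1]].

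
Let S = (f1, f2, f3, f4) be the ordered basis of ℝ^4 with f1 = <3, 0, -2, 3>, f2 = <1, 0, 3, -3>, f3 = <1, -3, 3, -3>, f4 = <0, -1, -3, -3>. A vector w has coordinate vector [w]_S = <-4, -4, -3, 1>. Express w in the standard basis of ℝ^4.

<-19, 8, -16, 6>

By definition w = -4f1 - 4f2 - 3f3 + f4.
Summing componentwise gives <-19, 8, -16, 6>.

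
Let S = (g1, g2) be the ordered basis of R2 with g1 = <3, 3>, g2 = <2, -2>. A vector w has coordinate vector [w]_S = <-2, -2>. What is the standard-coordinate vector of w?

By definition w = -2g1 - 2g2.
Summing componentwise gives <-10, -2>.

<-10, -2>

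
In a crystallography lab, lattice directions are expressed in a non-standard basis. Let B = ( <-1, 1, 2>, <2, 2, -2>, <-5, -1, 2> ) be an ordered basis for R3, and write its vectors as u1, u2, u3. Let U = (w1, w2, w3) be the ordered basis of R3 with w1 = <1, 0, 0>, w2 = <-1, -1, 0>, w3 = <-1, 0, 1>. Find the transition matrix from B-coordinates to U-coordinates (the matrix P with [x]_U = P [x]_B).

[[0, -2, -2], [-1, -2, 1], [2, -2, 2]]

Take x = uj: its B-coordinates are the j-th standard unit vector, so P e_j — column j of P — equals [uj]_U.
u1 = 0·w1 - w2 + 2w3, giving column 1 = <0, -1, 2>; repeating for each j gives P = [[0, -2, -2], [-1, -2, 1], [2, -2, 2]].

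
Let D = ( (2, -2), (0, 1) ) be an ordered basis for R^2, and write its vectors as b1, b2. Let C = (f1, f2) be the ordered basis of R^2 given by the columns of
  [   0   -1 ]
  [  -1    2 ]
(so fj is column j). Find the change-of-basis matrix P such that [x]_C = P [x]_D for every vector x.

Take x = bj: its D-coordinates are the j-th standard unit vector, so P e_j — column j of P — equals [bj]_C.
b1 = -2f1 - 2f2, giving column 1 = (-2, -2); repeating for each j gives P = [[-2, -1], [-2, 0]].

[[-2, -1], [-2, 0]]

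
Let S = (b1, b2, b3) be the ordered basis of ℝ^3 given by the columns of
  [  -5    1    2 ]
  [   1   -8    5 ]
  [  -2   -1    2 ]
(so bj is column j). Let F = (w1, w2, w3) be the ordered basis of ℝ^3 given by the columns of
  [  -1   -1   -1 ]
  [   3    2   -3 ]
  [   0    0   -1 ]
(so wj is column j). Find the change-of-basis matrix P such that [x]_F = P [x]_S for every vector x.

Let M have columns bj and N have columns wj. Then for every x, N [x]_F = x = M [x]_S, so P = N^(-1) M.
Since det N = -1, N^(-1) has integer entries; multiplying gives P = [[1, -1, -1], [2, -1, 1], [2, 1, -2]].

[[1, -1, -1], [2, -1, 1], [2, 1, -2]]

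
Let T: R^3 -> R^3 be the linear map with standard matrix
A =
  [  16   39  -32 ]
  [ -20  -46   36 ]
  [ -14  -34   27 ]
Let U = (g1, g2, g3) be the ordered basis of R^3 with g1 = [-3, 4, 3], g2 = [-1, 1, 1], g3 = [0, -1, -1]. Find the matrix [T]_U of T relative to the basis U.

The j-th column of [T]_U is [T(gj)]_U.
T(g1) = A g1 = [12, -16, -13] = -3g1 - 3g2 + g3, so column 1 is [-3, -3, 1].
Repeating for g2, g3 and assembling the columns gives [[-3, 3, 3], [-3, 0, -2], [1, 2, 0]].

[[-3, 3, 3], [-3, 0, -2], [1, 2, 0]]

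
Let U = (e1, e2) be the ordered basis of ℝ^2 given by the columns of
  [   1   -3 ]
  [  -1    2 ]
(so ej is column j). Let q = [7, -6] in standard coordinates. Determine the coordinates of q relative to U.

[4, -1]

Write q = c_1 e1 + c_2 e2 and solve for the c_i.
System: c_1 - 3c_2 = 7, -c_1 + 2c_2 = -6; solving gives c_1 = 4, c_2 = -1.
Check: 4e1 - e2 = [7, -6].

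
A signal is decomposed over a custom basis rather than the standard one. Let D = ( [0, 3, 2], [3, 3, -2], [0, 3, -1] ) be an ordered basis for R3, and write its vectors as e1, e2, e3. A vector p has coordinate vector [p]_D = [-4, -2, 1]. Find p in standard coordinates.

[-6, -15, -5]

The coordinates say p = -4e1 - 2e2 + e3; adding the scaled basis vectors gives [-6, -15, -5].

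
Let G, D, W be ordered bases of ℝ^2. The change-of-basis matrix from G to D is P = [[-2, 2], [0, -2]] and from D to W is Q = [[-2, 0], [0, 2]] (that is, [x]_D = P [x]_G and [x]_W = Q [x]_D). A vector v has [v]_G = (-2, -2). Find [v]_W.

(0, 8)

Composing the changes, [v]_W = Q P [v]_G.
Q P = [[4, -4], [0, -4]]; applying this to (-2, -2) gives (0, 8).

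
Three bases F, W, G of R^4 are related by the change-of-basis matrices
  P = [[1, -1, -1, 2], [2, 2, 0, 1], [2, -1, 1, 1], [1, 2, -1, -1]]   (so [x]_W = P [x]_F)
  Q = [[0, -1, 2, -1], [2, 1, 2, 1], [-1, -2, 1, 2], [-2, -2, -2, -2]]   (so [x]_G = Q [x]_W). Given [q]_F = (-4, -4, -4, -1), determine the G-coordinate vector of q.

Composing the changes, [q]_G = Q P [q]_F.
Q P = [[1, -6, 3, 2], [9, 0, -1, 6], [-1, 0, 0, -5], [-12, -4, 2, -6]]; applying this to (-4, -4, -4, -1) gives (6, -38, 9, 62).

(6, -38, 9, 62)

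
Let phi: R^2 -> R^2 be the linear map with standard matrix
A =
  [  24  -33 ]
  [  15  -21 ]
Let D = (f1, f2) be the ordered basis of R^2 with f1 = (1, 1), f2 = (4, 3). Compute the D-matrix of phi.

Let P have columns f1, f2. Then [phi]_D = P^(-1) A P.
Here det P = -1, so P^(-1) is integer; computing A P first and then P^(-1)(A P) gives [[3, -3], [-3, 0]].

[[3, -3], [-3, 0]]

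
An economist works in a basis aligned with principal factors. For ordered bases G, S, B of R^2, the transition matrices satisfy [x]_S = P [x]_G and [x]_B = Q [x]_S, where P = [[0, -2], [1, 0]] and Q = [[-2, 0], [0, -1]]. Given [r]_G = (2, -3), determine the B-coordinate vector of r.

First [r]_S = P [r]_G = (6, 2).
Then [r]_B = Q [r]_S = (-12, -2).

(-12, -2)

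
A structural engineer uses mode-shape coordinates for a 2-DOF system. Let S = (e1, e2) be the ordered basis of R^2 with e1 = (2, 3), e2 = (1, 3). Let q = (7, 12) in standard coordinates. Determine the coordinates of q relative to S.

(3, 1)

We seek scalars with c_1 e1 + c_2 e2 = q; equivalently solve M c = q where the columns of M are e1, e2.
System: 2c_1 + c_2 = 7, 3c_1 + 3c_2 = 12; solving gives c_1 = 3, c_2 = 1.
Check: 3e1 + e2 = (7, 12).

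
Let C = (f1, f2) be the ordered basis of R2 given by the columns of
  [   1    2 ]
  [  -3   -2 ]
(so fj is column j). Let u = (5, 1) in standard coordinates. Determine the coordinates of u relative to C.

We seek scalars with c_1 f1 + c_2 f2 = u; equivalently solve M c = u where the columns of M are f1, f2.
System: c_1 + 2c_2 = 5, -3c_1 - 2c_2 = 1; solving gives c_1 = -3, c_2 = 4.
Check: -3f1 + 4f2 = (5, 1).

(-3, 4)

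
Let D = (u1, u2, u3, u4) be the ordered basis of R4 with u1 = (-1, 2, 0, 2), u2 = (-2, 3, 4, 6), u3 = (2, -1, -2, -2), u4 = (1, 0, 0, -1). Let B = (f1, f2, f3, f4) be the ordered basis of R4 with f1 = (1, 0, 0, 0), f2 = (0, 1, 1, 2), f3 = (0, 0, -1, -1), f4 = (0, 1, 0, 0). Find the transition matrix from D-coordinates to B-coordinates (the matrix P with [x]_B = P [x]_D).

[[-1, -2, 2, 1], [2, 2, 0, -1], [2, -2, 2, -1], [0, 1, -1, 1]]

Column j of P is [uj]_B, since P maps D-coordinates to B-coordinates.
Expressing u1 in B: u1 = -f1 + 2f2 + 2f3 + 0·f4, so column 1 of P is (-1, 2, 2, 0).
Doing the same for each uj gives P = [[-1, -2, 2, 1], [2, 2, 0, -1], [2, -2, 2, -1], [0, 1, -1, 1]].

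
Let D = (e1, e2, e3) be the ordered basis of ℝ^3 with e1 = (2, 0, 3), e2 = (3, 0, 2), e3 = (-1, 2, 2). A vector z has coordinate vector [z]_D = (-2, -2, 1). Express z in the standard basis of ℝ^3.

z = M [z]_D, where M has columns e1, ..., e3.
Carrying out the matrix-vector product, z = (-11, 2, -8).

(-11, 2, -8)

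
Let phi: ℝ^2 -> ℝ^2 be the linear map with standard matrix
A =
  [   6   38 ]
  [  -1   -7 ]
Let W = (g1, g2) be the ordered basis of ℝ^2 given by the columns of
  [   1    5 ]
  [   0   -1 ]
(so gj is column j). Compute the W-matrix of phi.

[[1, 2], [1, -2]]

Let P have columns g1, g2. Then [phi]_W = P^(-1) A P.
Here det P = -1, so P^(-1) is integer; computing A P first and then P^(-1)(A P) gives [[1, 2], [1, -2]].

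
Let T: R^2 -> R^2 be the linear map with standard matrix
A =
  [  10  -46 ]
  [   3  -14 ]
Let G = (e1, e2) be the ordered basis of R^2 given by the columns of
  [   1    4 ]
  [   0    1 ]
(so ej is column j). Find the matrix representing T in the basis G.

With P the matrix whose columns are e1, e2, [T]_G = P^(-1) A P.
Column by column: T(e1) = A e1 = <10, 3>; its G-coordinates <-2, 3> give column 1.
Continuing for each basis vector yields [T]_G = [[-2, 2], [3, -2]].

[[-2, 2], [3, -2]]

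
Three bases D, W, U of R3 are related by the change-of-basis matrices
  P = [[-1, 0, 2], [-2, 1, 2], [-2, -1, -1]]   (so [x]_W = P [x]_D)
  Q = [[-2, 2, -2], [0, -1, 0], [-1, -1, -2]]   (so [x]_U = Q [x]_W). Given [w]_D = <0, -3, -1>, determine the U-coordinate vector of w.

<-14, 5, -1>

First [w]_W = P [w]_D = <-2, -5, 4>.
Then [w]_U = Q [w]_W = <-14, 5, -1>.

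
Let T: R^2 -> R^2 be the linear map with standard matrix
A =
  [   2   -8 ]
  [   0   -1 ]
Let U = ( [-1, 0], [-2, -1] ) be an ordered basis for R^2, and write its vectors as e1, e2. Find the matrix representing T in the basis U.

[[2, -2], [0, -1]]

With P the matrix whose columns are e1, e2, [T]_U = P^(-1) A P.
Column by column: T(e1) = A e1 = [-2, 0]; its U-coordinates [2, 0] give column 1.
Continuing for each basis vector yields [T]_U = [[2, -2], [0, -1]].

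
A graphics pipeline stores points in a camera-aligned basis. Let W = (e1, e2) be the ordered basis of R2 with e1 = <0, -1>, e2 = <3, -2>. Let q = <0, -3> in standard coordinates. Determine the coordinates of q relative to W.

<3, 0>

We seek scalars with c_1 e1 + c_2 e2 = q; equivalently solve M c = q where the columns of M are e1, e2.
System: 0c_1 + 3c_2 = 0, -c_1 - 2c_2 = -3; solving gives c_1 = 3, c_2 = 0.
Check: 3e1 + 0·e2 = <0, -3>.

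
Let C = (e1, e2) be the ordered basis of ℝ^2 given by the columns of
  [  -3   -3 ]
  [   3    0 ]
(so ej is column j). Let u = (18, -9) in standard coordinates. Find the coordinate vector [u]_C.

(-3, -3)

Write u = c_1 e1 + c_2 e2 and solve for the c_i.
System: -3c_1 - 3c_2 = 18, 3c_1 + 0c_2 = -9; solving gives c_1 = -3, c_2 = -3.
Check: -3e1 - 3e2 = (18, -9).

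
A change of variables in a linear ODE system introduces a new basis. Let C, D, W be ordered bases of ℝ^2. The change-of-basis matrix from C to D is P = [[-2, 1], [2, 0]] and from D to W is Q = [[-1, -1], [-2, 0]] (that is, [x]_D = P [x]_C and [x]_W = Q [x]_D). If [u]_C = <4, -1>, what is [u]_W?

Composing the changes, [u]_W = Q P [u]_C.
Q P = [[0, -1], [4, -2]]; applying this to <4, -1> gives <1, 18>.

<1, 18>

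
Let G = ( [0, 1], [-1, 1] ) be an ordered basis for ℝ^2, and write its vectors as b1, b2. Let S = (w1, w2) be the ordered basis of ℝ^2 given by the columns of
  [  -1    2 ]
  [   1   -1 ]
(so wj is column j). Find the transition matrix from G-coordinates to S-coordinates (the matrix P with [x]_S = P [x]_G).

[[2, 1], [1, 0]]

Let M have columns bj and N have columns wj. Then for every x, N [x]_S = x = M [x]_G, so P = N^(-1) M.
Since det N = -1, N^(-1) has integer entries; multiplying gives P = [[2, 1], [1, 0]].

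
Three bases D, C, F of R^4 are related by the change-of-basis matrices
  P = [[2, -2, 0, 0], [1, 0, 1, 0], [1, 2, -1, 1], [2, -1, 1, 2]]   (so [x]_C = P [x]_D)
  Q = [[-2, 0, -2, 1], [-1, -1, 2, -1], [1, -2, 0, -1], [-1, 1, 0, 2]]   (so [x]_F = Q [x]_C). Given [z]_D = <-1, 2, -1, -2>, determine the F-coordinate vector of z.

<-1, 21, 7, -14>

First [z]_C = P [z]_D = <-6, -2, 2, -9>.
Then [z]_F = Q [z]_C = <-1, 21, 7, -14>.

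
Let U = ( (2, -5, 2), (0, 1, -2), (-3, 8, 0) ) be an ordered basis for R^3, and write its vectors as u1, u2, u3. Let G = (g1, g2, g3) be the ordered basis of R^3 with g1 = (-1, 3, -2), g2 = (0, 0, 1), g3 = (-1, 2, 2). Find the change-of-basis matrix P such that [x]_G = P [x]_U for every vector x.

Take x = uj: its U-coordinates are the j-th standard unit vector, so P e_j — column j of P — equals [uj]_G.
u1 = -g1 + 2g2 - g3, giving column 1 = (-1, 2, -1); repeating for each j gives P = [[-1, 1, 2], [2, 2, 2], [-1, -1, 1]].

[[-1, 1, 2], [2, 2, 2], [-1, -1, 1]]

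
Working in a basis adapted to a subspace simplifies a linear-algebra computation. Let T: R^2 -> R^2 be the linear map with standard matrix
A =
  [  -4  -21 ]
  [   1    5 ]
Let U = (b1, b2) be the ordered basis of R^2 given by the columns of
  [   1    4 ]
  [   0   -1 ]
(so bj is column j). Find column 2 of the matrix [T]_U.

<1, 1>

Compute T(b2) = A b2 = <5, -1> in standard coordinates.
Then write this in U-coordinates: solve for y in y_1 b1 + y_2 b2 = <5, -1>.
This gives y = <1, 1>, which is column 2 of [T]_U.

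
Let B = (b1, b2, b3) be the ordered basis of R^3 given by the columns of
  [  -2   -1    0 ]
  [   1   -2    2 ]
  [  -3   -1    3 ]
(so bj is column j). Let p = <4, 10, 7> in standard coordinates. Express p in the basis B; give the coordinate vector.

<0, -4, 1>

We seek scalars with c_1 b1 + ... + c_3 b3 = p; equivalently solve M c = p where the columns of M are b1, ..., b3.
Row-reducing the augmented matrix [M | p] gives c = (0, -4, 1).
Check: 0·b1 - 4b2 + b3 = <4, 10, 7>.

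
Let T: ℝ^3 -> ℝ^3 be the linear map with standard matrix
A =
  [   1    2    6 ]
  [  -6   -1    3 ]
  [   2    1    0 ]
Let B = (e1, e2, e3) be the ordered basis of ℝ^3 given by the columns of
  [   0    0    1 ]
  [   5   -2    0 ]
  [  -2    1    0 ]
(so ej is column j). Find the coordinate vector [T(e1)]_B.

Column 1 of [T]_B is the B-coordinate vector of T(e1).
In standard coordinates T(e1) = A e1 = [-2, -11, 5].
Converting to B: [-2, -11, 5] = -e1 + 3e2 - 2e3, so the coordinate vector is [-1, 3, -2].

[-1, 3, -2]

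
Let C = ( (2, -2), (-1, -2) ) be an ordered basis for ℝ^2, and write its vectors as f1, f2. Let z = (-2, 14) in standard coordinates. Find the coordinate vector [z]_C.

(-3, -4)

We seek scalars with c_1 f1 + c_2 f2 = z; equivalently solve M c = z where the columns of M are f1, f2.
System: 2c_1 - c_2 = -2, -2c_1 - 2c_2 = 14; solving gives c_1 = -3, c_2 = -4.
Check: -3f1 - 4f2 = (-2, 14).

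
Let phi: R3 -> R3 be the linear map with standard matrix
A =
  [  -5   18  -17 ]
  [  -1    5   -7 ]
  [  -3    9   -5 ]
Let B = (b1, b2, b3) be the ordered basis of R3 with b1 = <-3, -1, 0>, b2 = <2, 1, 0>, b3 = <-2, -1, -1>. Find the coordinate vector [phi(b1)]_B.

Column 1 of [phi]_B is the B-coordinate vector of phi(b1).
In standard coordinates phi(b1) = A b1 = <-3, -2, 0>.
Converting to B: <-3, -2, 0> = -b1 - 3b2 + 0·b3, so the coordinate vector is <-1, -3, 0>.

<-1, -3, 0>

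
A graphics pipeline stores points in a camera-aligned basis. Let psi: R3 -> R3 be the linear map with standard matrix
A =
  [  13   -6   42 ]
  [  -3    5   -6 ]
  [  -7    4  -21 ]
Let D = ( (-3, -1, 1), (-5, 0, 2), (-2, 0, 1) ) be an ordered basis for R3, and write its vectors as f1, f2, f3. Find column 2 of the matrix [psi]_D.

Column 2 of [psi]_D is the D-coordinate vector of psi(f2).
In standard coordinates psi(f2) = A f2 = (19, 3, -7).
Converting to D: (19, 3, -7) = -3f1 - 2f2 + 0·f3, so the coordinate vector is (-3, -2, 0).

(-3, -2, 0)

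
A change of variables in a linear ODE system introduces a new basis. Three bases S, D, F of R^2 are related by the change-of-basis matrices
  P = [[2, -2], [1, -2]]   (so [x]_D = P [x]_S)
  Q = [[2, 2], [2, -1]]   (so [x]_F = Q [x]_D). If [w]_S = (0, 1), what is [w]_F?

(-8, -2)

Apply P to get D-coordinates (-2, -2), then Q to get F-coordinates.
The result is [w]_F = (-8, -2).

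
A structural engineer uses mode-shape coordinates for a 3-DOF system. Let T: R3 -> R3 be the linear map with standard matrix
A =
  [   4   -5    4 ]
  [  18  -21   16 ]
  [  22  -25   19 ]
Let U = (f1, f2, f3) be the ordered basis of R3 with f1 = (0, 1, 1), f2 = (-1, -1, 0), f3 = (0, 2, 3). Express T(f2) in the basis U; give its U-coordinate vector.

(0, -1, 1)

Column 2 of [T]_U is the U-coordinate vector of T(f2).
In standard coordinates T(f2) = A f2 = (1, 3, 3).
Converting to U: (1, 3, 3) = 0·f1 - f2 + f3, so the coordinate vector is (0, -1, 1).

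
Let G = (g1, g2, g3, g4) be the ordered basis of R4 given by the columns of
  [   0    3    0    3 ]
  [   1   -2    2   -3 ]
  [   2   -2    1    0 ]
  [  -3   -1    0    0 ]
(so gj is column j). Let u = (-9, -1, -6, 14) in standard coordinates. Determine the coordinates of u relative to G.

(-4, -2, -2, -1)

[u]_G is the unique c with M c = u, where M has columns g1, ..., g4.
Solving this 4x4 system gives c = (-4, -2, -2, -1).
Check: -4g1 - 2g2 - 2g3 - g4 = (-9, -1, -6, 14).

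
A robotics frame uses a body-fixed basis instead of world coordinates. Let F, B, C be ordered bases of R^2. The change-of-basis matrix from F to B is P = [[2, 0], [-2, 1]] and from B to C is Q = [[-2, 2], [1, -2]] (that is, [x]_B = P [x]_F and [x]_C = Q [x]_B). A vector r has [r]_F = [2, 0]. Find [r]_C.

Apply P to get B-coordinates [4, -4], then Q to get C-coordinates.
The result is [r]_C = [-16, 12].

[-16, 12]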